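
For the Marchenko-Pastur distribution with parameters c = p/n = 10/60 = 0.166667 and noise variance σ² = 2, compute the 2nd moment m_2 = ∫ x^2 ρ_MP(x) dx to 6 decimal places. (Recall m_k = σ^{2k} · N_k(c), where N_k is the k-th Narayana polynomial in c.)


E[X²] = σ⁴ (1 + c) (second MP moment). With σ² = 2 (so σ⁴ = 4) and c = 10/60 = 0.166667: E[X²] = 4 · (1 + 0.166667) = 4 · 1.166667.

So E[X^2] = 4.666667.


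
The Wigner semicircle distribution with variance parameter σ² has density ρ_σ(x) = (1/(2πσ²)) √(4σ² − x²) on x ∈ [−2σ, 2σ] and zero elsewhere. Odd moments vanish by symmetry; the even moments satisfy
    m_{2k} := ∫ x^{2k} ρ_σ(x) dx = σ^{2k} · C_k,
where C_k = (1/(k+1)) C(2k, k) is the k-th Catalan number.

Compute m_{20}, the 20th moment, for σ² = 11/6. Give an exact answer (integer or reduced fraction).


By the scaled semicircle moment identity, m_{2k} = σ^{2k} · C_k with k = 10.
C_10 = (1/(k+1)) · C(2k, k) = (1/11) · C(20, 10) = (1/11) · 184756 = 16796.
σ^{2k} = (σ²)^k = (11/6)^10 = 25937424601/60466176.

Therefore m_{20} = σ^{20} · C_10 = (25937424601/60466176) · 16796 = 108911245899599/15116544.


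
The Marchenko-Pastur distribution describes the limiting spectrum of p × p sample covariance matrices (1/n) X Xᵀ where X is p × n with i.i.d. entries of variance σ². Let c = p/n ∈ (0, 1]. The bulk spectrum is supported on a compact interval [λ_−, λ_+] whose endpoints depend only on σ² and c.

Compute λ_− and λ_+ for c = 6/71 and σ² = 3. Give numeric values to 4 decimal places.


c = 6/71 = 0.084507; √c = 0.290701.
λ_− = σ² (1 − √c)² = 3 · (1 − 0.290701)² = 3 · (0.709299)² = 1.509315.
λ_+ = σ² (1 + √c)² = 3 · (1 + 0.290701)² = 3 · (1.290701)² = 4.997727.

Rounded to 4 decimal places: λ_− ≈ 1.5093, λ_+ ≈ 4.9977.


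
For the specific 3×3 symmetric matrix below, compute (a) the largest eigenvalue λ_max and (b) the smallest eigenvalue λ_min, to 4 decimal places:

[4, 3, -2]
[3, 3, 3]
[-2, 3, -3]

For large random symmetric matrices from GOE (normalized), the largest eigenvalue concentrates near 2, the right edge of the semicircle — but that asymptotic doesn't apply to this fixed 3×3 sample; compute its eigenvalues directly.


Since M is real symmetric, all three eigenvalues are real; they are the roots of det(λI − M) = λ³ − (tr M) λ² + s λ − det M, where s is the sum of the principal 2×2 minors.
tr M = 4 + 3 + (-3) = 4.
s = (4·3 − 3²) + (4·(-3) − (-2)²) + (3·(-3) − 3²) = 3 + (-16) + (-18) = -31.
det M (expand along row 1) = 4·(-18) − 3·(-3) + (-2)·15 = -93.
Characteristic polynomial: λ³ − 4λ² − 31λ + 93 = 0.
Substitute λ = y + (tr M)/3 = y + 1.333333 to remove the quadratic term: y³ + p·y + q = 0 with p = s − (tr M)²/3 = -36.333333 and q = −2(tr M)³/27 + (tr M)·s/3 − det M = 46.925926.
Three real roots ⇒ use the trigonometric (Viète) form: r = 2√(−p/3) = 6.960204, φ = arccos(3q/(p·r)) = arccos(-0.556682) = 2.161182 rad.
y_k = r·cos(φ/3 − 2πk/3) for k = 0, 1, 2 gives y = 5.230913, 1.360911, -6.591824.
λ_k = y_k + 1.333333 gives λ = 6.5642, 2.6942, -5.2585 (check: the sum is 4.0000 = tr M).

Hence λ_max = 6.5642 and λ_min = -5.2585.


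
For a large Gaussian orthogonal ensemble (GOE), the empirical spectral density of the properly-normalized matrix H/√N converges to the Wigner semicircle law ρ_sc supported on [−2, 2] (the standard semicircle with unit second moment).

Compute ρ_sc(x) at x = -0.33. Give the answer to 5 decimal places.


ρ_sc(x) = (1/(2π)) √(4 − x²). With x = -0.33:
  4 − x² = 4 − (-0.33)² = 4 − 0.108900 = 3.891100.
  √(4 − x²) = 1.972587.
  1/(2π) = 0.159155.
  ρ_sc(-0.33) = 0.159155 · 1.972587 = 0.313947.

Rounded to 5 decimal places: ρ_sc(-0.33) ≈ 0.31395.


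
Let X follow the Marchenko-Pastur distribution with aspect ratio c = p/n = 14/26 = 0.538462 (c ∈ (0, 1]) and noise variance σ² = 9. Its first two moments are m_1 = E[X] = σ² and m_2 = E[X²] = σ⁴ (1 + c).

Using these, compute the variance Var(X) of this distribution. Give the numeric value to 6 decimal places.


m_1 = E[X] = σ² = 9, so m_1² = 81.
m_2 = E[X²] = σ⁴ (1 + c) = 81 · (1 + 0.538462) = 81 · 1.538462 = 124.615385.
(Note m_2 − m_1² simplifies to c · σ⁴ = 0.538462 · 81.)

Var(X) = m_2 − m_1² = 124.615385 − 81 = 43.615385.


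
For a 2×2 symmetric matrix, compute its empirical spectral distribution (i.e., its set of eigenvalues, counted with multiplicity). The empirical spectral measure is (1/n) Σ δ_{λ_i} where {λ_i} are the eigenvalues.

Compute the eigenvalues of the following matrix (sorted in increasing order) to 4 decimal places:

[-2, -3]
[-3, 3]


Since M is real symmetric, both eigenvalues are real; they are the roots of det(λI − M) = λ² − (tr M) λ + det M.
tr M = -2 + 3 = 1.
det M = (-2)·3 − (-3)² = -6 − 9 = -15.
Characteristic polynomial: λ² − λ − 15 = 0.
Discriminant Δ = (tr M)² − 4·det M = 1 − (-60) = 61; √Δ = 7.810250.
λ = (tr M ± √Δ)/2 = (1 ± 7.810250)/2, giving (tr M − √Δ)/2 = -3.4051 and (tr M + √Δ)/2 = 4.4051.

Eigenvalues sorted in increasing order: [-3.4051, 4.4051].


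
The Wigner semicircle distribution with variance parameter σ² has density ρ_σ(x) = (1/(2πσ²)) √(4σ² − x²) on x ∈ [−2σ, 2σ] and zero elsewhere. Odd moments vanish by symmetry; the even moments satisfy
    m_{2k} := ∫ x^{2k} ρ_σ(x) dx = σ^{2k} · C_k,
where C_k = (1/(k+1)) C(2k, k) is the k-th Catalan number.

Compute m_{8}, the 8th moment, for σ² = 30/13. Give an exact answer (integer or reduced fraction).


By the scaled semicircle moment identity, m_{2k} = σ^{2k} · C_k with k = 4.
C_4 = (1/(k+1)) · C(2k, k) = (1/5) · C(8, 4) = (1/5) · 70 = 14.
σ^{2k} = (σ²)^k = (30/13)^4 = 810000/28561.

Therefore m_{8} = σ^{8} · C_4 = (810000/28561) · 14 = 11340000/28561.


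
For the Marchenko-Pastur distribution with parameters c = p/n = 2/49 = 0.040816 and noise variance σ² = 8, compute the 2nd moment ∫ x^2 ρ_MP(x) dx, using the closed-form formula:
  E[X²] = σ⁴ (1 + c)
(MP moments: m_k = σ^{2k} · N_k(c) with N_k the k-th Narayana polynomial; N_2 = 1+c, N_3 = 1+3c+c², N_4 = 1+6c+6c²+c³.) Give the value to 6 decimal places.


E[X²] = σ⁴ (1 + c) (second MP moment). With σ² = 8 (so σ⁴ = 64) and c = 2/49 = 0.040816: E[X²] = 64 · (1 + 0.040816) = 64 · 1.040816.

So E[X^2] = 66.612245.


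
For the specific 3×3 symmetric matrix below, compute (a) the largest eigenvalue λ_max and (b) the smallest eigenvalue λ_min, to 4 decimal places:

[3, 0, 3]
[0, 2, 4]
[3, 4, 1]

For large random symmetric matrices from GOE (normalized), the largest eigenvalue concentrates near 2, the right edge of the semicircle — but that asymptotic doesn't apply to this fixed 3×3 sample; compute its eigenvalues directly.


Since M is real symmetric, all three eigenvalues are real; they are the roots of det(λI − M) = λ³ − (tr M) λ² + s λ − det M, where s is the sum of the principal 2×2 minors.
tr M = 3 + 2 + 1 = 6.
s = (3·2 − 0²) + (3·1 − 3²) + (2·1 − 4²) = 6 + (-6) + (-14) = -14.
det M (expand along row 1) = 3·(-14) − 0·(-12) + 3·(-6) = -60.
Characteristic polynomial: λ³ − 6λ² − 14λ + 60 = 0.
Substitute λ = y + (tr M)/3 = y + 2.000000 to remove the quadratic term: y³ + p·y + q = 0 with p = s − (tr M)²/3 = -26.000000 and q = −2(tr M)³/27 + (tr M)·s/3 − det M = 16.000000.
Three real roots ⇒ use the trigonometric (Viète) form: r = 2√(−p/3) = 5.887841, φ = arccos(3q/(p·r)) = arccos(-0.313554) = 1.889729 rad.
y_k = r·cos(φ/3 − 2πk/3) for k = 0, 1, 2 gives y = 4.757850, 0.624764, -5.382614.
λ_k = y_k + 2.000000 gives λ = 6.7578, 2.6248, -3.3826 (check: the sum is 6.0000 = tr M).

Hence λ_max = 6.7578 and λ_min = -3.3826.


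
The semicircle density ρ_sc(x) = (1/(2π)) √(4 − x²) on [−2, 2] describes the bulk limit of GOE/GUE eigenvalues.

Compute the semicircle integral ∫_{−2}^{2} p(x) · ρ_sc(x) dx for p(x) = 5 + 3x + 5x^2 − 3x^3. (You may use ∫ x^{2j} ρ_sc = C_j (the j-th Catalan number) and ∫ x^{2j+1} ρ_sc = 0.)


Write p(x) = Σ a_i x^i, split into monomials and integrate each against ρ_sc separately.
Using ∫ x^{2j} ρ_sc = C_j = (1/(j+1)) C(2j, j) (Catalan numbers) and ∫ x^{2j+1} ρ_sc = 0 (odd monomials vanish by symmetry):
  i = 0 (even): a_0 · C_{0} = 5 · 1 = 5
  i = 1 (odd): ∫ x^1 ρ_sc = 0 (vanishes)
  i = 2 (even): a_2 · C_{1} = 5 · 1 = 5
  i = 3 (odd): ∫ x^3 ρ_sc = 0 (vanishes)

Summing the contributions: ∫_{−2}^{2} p(x) ρ_sc(x) dx = 5 + 5 = 10.


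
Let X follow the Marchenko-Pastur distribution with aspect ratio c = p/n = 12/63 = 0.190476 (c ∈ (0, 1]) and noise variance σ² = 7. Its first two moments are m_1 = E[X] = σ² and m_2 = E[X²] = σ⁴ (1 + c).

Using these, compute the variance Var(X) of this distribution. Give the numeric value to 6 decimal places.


m_1 = E[X] = σ² = 7, so m_1² = 49.
m_2 = E[X²] = σ⁴ (1 + c) = 49 · (1 + 0.190476) = 49 · 1.190476 = 58.333333.
(Note m_2 − m_1² simplifies to c · σ⁴ = 0.190476 · 49.)

Var(X) = m_2 − m_1² = 58.333333 − 49 = 9.333333.


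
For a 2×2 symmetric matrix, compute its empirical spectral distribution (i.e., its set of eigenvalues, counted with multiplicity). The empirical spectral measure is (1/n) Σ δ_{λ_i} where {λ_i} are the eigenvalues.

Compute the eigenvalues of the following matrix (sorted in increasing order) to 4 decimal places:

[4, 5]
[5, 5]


Since M is real symmetric, both eigenvalues are real; they are the roots of det(λI − M) = λ² − (tr M) λ + det M.
tr M = 4 + 5 = 9.
det M = 4·5 − 5² = 20 − 25 = -5.
Characteristic polynomial: λ² − 9λ − 5 = 0.
Discriminant Δ = (tr M)² − 4·det M = 81 − (-20) = 101; √Δ = 10.049876.
λ = (tr M ± √Δ)/2 = (9 ± 10.049876)/2, giving (tr M − √Δ)/2 = -0.5249 and (tr M + √Δ)/2 = 9.5249.

Eigenvalues sorted in increasing order: [-0.5249, 9.5249].


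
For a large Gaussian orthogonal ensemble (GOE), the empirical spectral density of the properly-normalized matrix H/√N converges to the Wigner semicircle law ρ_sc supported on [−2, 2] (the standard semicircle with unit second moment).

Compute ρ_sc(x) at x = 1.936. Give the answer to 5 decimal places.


ρ_sc(x) = (1/(2π)) √(4 − x²). With x = 1.936:
  4 − x² = 4 − (1.936)² = 4 − 3.748096 = 0.251904.
  √(4 − x²) = 0.501900.
  1/(2π) = 0.159155.
  ρ_sc(1.936) = 0.159155 · 0.501900 = 0.079880.

Rounded to 5 decimal places: ρ_sc(1.936) ≈ 0.07988.


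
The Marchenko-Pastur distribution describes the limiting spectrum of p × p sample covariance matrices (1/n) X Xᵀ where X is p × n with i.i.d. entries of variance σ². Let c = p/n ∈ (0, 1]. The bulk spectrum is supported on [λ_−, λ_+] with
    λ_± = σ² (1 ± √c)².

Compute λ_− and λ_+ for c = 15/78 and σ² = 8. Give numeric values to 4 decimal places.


c = 15/78 = 0.192308; √c = 0.438529.
λ_− = σ² (1 − √c)² = 8 · (1 − 0.438529)² = 8 · (0.561471)² = 2.521997.
λ_+ = σ² (1 + √c)² = 8 · (1 + 0.438529)² = 8 · (1.438529)² = 16.554926.

Rounded to 4 decimal places: λ_− ≈ 2.5220, λ_+ ≈ 16.5549.


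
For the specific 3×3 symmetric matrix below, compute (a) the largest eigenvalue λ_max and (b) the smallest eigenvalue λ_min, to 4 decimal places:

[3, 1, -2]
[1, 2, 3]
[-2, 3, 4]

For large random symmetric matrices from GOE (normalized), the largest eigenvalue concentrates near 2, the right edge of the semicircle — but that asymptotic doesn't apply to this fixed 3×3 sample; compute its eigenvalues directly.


Since M is real symmetric, all three eigenvalues are real; they are the roots of det(λI − M) = λ³ − (tr M) λ² + s λ − det M, where s is the sum of the principal 2×2 minors.
tr M = 3 + 2 + 4 = 9.
s = (3·2 − 1²) + (3·4 − (-2)²) + (2·4 − 3²) = 5 + 8 + (-1) = 12.
det M (expand along row 1) = 3·(-1) − 1·10 + (-2)·7 = -27.
Characteristic polynomial: λ³ − 9λ² + 12λ + 27 = 0.
Substitute λ = y + (tr M)/3 = y + 3.000000 to remove the quadratic term: y³ + p·y + q = 0 with p = s − (tr M)²/3 = -15.000000 and q = −2(tr M)³/27 + (tr M)·s/3 − det M = 9.000000.
Three real roots ⇒ use the trigonometric (Viète) form: r = 2√(−p/3) = 4.472136, φ = arccos(3q/(p·r)) = arccos(-0.402492) = 1.985034 rad.
y_k = r·cos(φ/3 − 2πk/3) for k = 0, 1, 2 gives y = 3.528347, 0.615549, -4.143895.
λ_k = y_k + 3.000000 gives λ = 6.5283, 3.6155, -1.1439 (check: the sum is 9.0000 = tr M).

Hence λ_max = 6.5283 and λ_min = -1.1439.


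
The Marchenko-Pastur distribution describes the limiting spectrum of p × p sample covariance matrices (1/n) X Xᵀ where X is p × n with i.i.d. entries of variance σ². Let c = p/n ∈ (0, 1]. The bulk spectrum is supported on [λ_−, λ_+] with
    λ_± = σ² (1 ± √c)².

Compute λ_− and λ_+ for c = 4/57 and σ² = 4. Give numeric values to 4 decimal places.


c = 4/57 = 0.070175; √c = 0.264906.
λ_− = σ² (1 − √c)² = 4 · (1 − 0.264906)² = 4 · (0.735094)² = 2.161450.
λ_+ = σ² (1 + √c)² = 4 · (1 + 0.264906)² = 4 · (1.264906)² = 6.399954.

Rounded to 4 decimal places: λ_− ≈ 2.1614, λ_+ ≈ 6.4000.


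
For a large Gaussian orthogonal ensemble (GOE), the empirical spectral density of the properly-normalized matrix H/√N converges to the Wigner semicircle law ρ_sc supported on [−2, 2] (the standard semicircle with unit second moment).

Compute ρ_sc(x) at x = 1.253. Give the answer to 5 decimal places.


ρ_sc(x) = (1/(2π)) √(4 − x²). With x = 1.253:
  4 − x² = 4 − (1.253)² = 4 − 1.570009 = 2.429991.
  √(4 − x²) = 1.558843.
  1/(2π) = 0.159155.
  ρ_sc(1.253) = 0.159155 · 1.558843 = 0.248098.

Rounded to 5 decimal places: ρ_sc(1.253) ≈ 0.24810.


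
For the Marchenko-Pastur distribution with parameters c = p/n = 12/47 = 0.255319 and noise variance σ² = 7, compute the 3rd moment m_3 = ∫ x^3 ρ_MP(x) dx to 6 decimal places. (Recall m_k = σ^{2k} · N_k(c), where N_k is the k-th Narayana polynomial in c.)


E[X³] = σ⁶ (1 + 3c + c²) (third MP moment). With σ² = 7 (so σ⁶ = 343) and c = 12/47 = 0.255319: E[X³] = 343 · (1 + 3·0.255319 + (0.255319)²) = 343 · 1.831145.

So E[X^3] = 628.082843.


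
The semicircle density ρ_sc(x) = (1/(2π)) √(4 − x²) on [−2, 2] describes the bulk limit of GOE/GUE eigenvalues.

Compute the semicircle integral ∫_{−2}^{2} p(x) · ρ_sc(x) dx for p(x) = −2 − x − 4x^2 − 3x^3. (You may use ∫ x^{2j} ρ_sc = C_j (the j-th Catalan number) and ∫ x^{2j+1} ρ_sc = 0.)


Write p(x) = Σ a_i x^i, split into monomials and integrate each against ρ_sc separately.
Using ∫ x^{2j} ρ_sc = C_j = (1/(j+1)) C(2j, j) (Catalan numbers) and ∫ x^{2j+1} ρ_sc = 0 (odd monomials vanish by symmetry):
  i = 0 (even): a_0 · C_{0} = -2 · 1 = -2
  i = 1 (odd): ∫ x^1 ρ_sc = 0 (vanishes)
  i = 2 (even): a_2 · C_{1} = -4 · 1 = -4
  i = 3 (odd): ∫ x^3 ρ_sc = 0 (vanishes)

Summing the contributions: ∫_{−2}^{2} p(x) ρ_sc(x) dx = (-2) + (-4) = -6.


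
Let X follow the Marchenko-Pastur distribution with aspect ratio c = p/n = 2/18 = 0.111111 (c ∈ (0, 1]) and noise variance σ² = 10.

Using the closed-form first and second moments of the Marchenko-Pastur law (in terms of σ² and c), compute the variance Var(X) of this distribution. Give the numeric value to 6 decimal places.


Recall the MP moments m_1 = E[X] = σ² and m_2 = E[X²] = σ⁴ (1 + c).
m_1 = E[X] = σ² = 10, so m_1² = 100.
m_2 = E[X²] = σ⁴ (1 + c) = 100 · (1 + 0.111111) = 100 · 1.111111 = 111.111111.
(Note m_2 − m_1² simplifies to c · σ⁴ = 0.111111 · 100.)

Var(X) = m_2 − m_1² = 111.111111 − 100 = 11.111111.


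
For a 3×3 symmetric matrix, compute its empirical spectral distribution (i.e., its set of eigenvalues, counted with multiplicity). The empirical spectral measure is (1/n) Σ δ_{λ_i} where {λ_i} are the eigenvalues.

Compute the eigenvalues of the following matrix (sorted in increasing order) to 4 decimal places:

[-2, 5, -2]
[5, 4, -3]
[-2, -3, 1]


Since M is real symmetric, all three eigenvalues are real; they are the roots of det(λI − M) = λ³ − (tr M) λ² + s λ − det M, where s is the sum of the principal 2×2 minors.
tr M = -2 + 4 + 1 = 3.
s = ((-2)·4 − 5²) + ((-2)·1 − (-2)²) + (4·1 − (-3)²) = -33 + (-6) + (-5) = -44.
det M (expand along row 1) = (-2)·(-5) − 5·(-1) + (-2)·(-7) = 29.
Characteristic polynomial: λ³ − 3λ² − 44λ − 29 = 0.
Substitute λ = y + (tr M)/3 = y + 1.000000 to remove the quadratic term: y³ + p·y + q = 0 with p = s − (tr M)²/3 = -47.000000 and q = −2(tr M)³/27 + (tr M)·s/3 − det M = -75.000000.
Three real roots ⇒ use the trigonometric (Viète) form: r = 2√(−p/3) = 7.916228, φ = arccos(3q/(p·r)) = arccos(0.604737) = 0.921361 rad.
y_k = r·cos(φ/3 − 2πk/3) for k = 0, 1, 2 gives y = 7.545813, -1.700339, -5.845473.
λ_k = y_k + 1.000000 gives λ = 8.5458, -0.7003, -4.8455 (check: the sum is 3.0000 = tr M).

Eigenvalues sorted in increasing order: [-4.8455, -0.7003, 8.5458].


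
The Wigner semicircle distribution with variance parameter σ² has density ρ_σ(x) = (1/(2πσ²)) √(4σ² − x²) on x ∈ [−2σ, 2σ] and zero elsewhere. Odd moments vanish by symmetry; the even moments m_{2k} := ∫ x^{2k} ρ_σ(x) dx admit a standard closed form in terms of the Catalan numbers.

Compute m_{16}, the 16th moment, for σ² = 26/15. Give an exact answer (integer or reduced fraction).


By the scaled semicircle moment identity, m_{2k} = σ^{2k} · C_k with k = 8.
C_8 = (1/(k+1)) · C(2k, k) = (1/9) · C(16, 8) = (1/9) · 12870 = 1430.
σ^{2k} = (σ²)^k = (26/15)^8 = 208827064576/2562890625.

Therefore m_{16} = σ^{16} · C_8 = (208827064576/2562890625) · 1430 = 59724540468736/512578125.


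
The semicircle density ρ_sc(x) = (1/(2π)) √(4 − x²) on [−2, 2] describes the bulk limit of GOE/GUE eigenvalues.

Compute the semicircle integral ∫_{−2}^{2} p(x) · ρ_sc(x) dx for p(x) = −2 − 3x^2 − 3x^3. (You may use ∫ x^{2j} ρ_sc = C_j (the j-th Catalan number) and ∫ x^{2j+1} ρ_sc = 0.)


Write p(x) = Σ a_i x^i, split into monomials and integrate each against ρ_sc separately.
Using ∫ x^{2j} ρ_sc = C_j = (1/(j+1)) C(2j, j) (Catalan numbers) and ∫ x^{2j+1} ρ_sc = 0 (odd monomials vanish by symmetry):
  i = 0 (even): a_0 · C_{0} = -2 · 1 = -2
  i = 2 (even): a_2 · C_{1} = -3 · 1 = -3
  i = 3 (odd): ∫ x^3 ρ_sc = 0 (vanishes)

Summing the contributions: ∫_{−2}^{2} p(x) ρ_sc(x) dx = (-2) + (-3) = -5.


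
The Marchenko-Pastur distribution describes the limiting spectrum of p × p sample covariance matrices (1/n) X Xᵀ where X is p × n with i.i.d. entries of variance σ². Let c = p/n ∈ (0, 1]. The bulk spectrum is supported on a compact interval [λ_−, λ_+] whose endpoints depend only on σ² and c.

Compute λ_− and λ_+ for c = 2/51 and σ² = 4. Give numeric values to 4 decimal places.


c = 2/51 = 0.039216; √c = 0.198030.
λ_− = σ² (1 − √c)² = 4 · (1 − 0.198030)² = 4 · (0.801970)² = 2.572627.
λ_+ = σ² (1 + √c)² = 4 · (1 + 0.198030)² = 4 · (1.198030)² = 5.741099.

Rounded to 4 decimal places: λ_− ≈ 2.5726, λ_+ ≈ 5.7411.


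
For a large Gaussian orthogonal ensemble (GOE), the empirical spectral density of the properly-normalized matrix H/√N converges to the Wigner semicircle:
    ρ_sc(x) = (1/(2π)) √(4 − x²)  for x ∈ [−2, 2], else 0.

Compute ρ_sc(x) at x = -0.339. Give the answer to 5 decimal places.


ρ_sc(x) = (1/(2π)) √(4 − x²). With x = -0.339:
  4 − x² = 4 − (-0.339)² = 4 − 0.114921 = 3.885079.
  √(4 − x²) = 1.971060.
  1/(2π) = 0.159155.
  ρ_sc(-0.339) = 0.159155 · 1.971060 = 0.313704.

Rounded to 5 decimal places: ρ_sc(-0.339) ≈ 0.31370.


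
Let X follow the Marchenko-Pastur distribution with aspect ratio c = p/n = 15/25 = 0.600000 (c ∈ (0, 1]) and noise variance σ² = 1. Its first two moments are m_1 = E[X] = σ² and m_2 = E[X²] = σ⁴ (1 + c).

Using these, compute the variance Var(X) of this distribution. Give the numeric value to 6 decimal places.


m_1 = E[X] = σ² = 1, so m_1² = 1.
m_2 = E[X²] = σ⁴ (1 + c) = 1 · (1 + 0.600000) = 1 · 1.600000 = 1.600000.
(Note m_2 − m_1² simplifies to c · σ⁴ = 0.600000 · 1.)

Var(X) = m_2 − m_1² = 1.600000 − 1 = 0.600000.


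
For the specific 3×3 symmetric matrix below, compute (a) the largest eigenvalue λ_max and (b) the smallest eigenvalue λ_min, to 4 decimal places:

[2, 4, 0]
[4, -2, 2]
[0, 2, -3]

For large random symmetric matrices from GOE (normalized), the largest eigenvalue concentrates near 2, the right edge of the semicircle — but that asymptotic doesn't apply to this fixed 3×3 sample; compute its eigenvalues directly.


Since M is real symmetric, all three eigenvalues are real; they are the roots of det(λI − M) = λ³ − (tr M) λ² + s λ − det M, where s is the sum of the principal 2×2 minors.
tr M = 2 + (-2) + (-3) = -3.
s = (2·(-2) − 4²) + (2·(-3) − 0²) + ((-2)·(-3) − 2²) = -20 + (-6) + 2 = -24.
det M (expand along row 1) = 2·2 − 4·(-12) + 0·8 = 52.
Characteristic polynomial: λ³ + 3λ² − 24λ − 52 = 0.
Substitute λ = y + (tr M)/3 = y − 1.000000 to remove the quadratic term: y³ + p·y + q = 0 with p = s − (tr M)²/3 = -27.000000 and q = −2(tr M)³/27 + (tr M)·s/3 − det M = -26.000000.
Three real roots ⇒ use the trigonometric (Viète) form: r = 2√(−p/3) = 6.000000, φ = arccos(3q/(p·r)) = arccos(0.481481) = 1.068452 rad.
y_k = r·cos(φ/3 − 2πk/3) for k = 0, 1, 2 gives y = 5.623475, -1.000000, -4.623475.
λ_k = y_k − 1.000000 gives λ = 4.6235, -2.0000, -5.6235 (check: the sum is -3.0000 = tr M).

Hence λ_max = 4.6235 and λ_min = -5.6235.


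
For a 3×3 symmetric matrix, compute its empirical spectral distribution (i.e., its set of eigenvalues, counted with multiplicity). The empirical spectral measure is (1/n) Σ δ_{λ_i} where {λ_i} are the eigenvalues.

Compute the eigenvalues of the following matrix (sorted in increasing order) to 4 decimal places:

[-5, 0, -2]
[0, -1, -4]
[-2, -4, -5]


Since M is real symmetric, all three eigenvalues are real; they are the roots of det(λI − M) = λ³ − (tr M) λ² + s λ − det M, where s is the sum of the principal 2×2 minors.
tr M = -5 + (-1) + (-5) = -11.
s = ((-5)·(-1) − 0²) + ((-5)·(-5) − (-2)²) + ((-1)·(-5) − (-4)²) = 5 + 21 + (-11) = 15.
det M (expand along row 1) = (-5)·(-11) − 0·(-8) + (-2)·(-2) = 59.
Characteristic polynomial: λ³ + 11λ² + 15λ − 59 = 0.
Substitute λ = y + (tr M)/3 = y − 3.666667 to remove the quadratic term: y³ + p·y + q = 0 with p = s − (tr M)²/3 = -25.333333 and q = −2(tr M)³/27 + (tr M)·s/3 − det M = -15.407407.
Three real roots ⇒ use the trigonometric (Viète) form: r = 2√(−p/3) = 5.811865, φ = arccos(3q/(p·r)) = arccos(0.313937) = 1.251459 rad.
y_k = r·cos(φ/3 − 2πk/3) for k = 0, 1, 2 gives y = 5.313475, -0.617481, -4.695995.
λ_k = y_k − 3.666667 gives λ = 1.6468, -4.2841, -8.3627 (check: the sum is -11.0000 = tr M).

Eigenvalues sorted in increasing order: [-8.3627, -4.2841, 1.6468].


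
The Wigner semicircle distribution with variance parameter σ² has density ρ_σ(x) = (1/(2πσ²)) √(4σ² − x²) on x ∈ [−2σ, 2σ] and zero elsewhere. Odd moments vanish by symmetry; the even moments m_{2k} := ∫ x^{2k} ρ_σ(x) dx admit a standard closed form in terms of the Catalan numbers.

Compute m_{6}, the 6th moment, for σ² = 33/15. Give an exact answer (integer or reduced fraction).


By the scaled semicircle moment identity, m_{2k} = σ^{2k} · C_k with k = 3.
C_3 = (1/(k+1)) · C(2k, k) = (1/4) · C(6, 3) = (1/4) · 20 = 5.
σ^{2k} = (σ²)^k = (33/15)^3 = 1331/125.

Therefore m_{6} = σ^{6} · C_3 = (1331/125) · 5 = 1331/25.


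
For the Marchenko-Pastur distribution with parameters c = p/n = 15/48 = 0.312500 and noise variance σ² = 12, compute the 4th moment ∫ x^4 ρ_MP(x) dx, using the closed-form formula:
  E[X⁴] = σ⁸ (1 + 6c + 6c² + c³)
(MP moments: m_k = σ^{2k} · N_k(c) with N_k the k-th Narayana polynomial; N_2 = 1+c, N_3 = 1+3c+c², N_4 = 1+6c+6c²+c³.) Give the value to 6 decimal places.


E[X⁴] = σ⁸ (1 + 6c + 6c² + c³) (fourth MP moment). With σ² = 12 (so σ⁸ = 20736) and c = 15/48 = 0.312500: E[X⁴] = 20736 · (1 + 6·0.312500 + 6·(0.312500)² + (0.312500)³) = 20736 · 3.491455.

So E[X^4] = 72398.812500.


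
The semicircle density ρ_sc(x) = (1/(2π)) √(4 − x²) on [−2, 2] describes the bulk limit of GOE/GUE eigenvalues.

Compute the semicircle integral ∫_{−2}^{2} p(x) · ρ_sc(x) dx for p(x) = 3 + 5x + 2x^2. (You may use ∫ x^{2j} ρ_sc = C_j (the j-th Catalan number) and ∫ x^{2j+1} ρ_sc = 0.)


Write p(x) = Σ a_i x^i, split into monomials and integrate each against ρ_sc separately.
Using ∫ x^{2j} ρ_sc = C_j = (1/(j+1)) C(2j, j) (Catalan numbers) and ∫ x^{2j+1} ρ_sc = 0 (odd monomials vanish by symmetry):
  i = 0 (even): a_0 · C_{0} = 3 · 1 = 3
  i = 1 (odd): ∫ x^1 ρ_sc = 0 (vanishes)
  i = 2 (even): a_2 · C_{1} = 2 · 1 = 2

Summing the contributions: ∫_{−2}^{2} p(x) ρ_sc(x) dx = 3 + 2 = 5.


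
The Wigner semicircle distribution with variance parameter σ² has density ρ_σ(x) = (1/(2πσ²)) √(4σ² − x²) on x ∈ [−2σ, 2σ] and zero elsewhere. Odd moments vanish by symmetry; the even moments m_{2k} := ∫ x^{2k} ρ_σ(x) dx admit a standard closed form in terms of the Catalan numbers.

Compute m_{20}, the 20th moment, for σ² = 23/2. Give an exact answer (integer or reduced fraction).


By the scaled semicircle moment identity, m_{2k} = σ^{2k} · C_k with k = 10.
C_10 = (1/(k+1)) · C(2k, k) = (1/11) · C(20, 10) = (1/11) · 184756 = 16796.
σ^{2k} = (σ²)^k = (23/2)^10 = 41426511213649/1024.

Therefore m_{20} = σ^{20} · C_10 = (41426511213649/1024) · 16796 = 173949920586112151/256.


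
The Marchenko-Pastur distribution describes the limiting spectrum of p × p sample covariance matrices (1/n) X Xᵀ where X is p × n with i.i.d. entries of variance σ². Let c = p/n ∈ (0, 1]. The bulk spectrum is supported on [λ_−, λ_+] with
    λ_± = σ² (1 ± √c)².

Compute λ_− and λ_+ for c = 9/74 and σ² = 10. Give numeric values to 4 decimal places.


c = 9/74 = 0.121622; √c = 0.348743.
λ_− = σ² (1 − √c)² = 10 · (1 − 0.348743)² = 10 · (0.651257)² = 4.241358.
λ_+ = σ² (1 + √c)² = 10 · (1 + 0.348743)² = 10 · (1.348743)² = 18.191075.

Rounded to 4 decimal places: λ_− ≈ 4.2414, λ_+ ≈ 18.1911.


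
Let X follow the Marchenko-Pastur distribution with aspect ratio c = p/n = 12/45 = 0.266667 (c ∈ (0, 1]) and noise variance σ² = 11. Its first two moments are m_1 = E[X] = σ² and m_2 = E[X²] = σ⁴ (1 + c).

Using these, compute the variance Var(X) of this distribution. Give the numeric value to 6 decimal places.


m_1 = E[X] = σ² = 11, so m_1² = 121.
m_2 = E[X²] = σ⁴ (1 + c) = 121 · (1 + 0.266667) = 121 · 1.266667 = 153.266667.
(Note m_2 − m_1² simplifies to c · σ⁴ = 0.266667 · 121.)

Var(X) = m_2 − m_1² = 153.266667 − 121 = 32.266667.


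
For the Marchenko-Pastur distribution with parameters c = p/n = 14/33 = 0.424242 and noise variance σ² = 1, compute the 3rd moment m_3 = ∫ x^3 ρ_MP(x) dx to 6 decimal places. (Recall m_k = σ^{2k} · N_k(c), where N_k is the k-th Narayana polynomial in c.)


E[X³] = σ⁶ (1 + 3c + c²) (third MP moment). With σ² = 1 (so σ⁶ = 1) and c = 14/33 = 0.424242: E[X³] = 1 · (1 + 3·0.424242 + (0.424242)²) = 1 · 2.452709.

So E[X^3] = 2.452709.


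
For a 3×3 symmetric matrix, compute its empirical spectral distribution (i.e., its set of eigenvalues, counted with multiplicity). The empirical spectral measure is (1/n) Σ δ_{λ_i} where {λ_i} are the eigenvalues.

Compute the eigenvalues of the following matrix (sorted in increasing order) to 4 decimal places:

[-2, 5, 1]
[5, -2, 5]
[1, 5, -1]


Since M is real symmetric, all three eigenvalues are real; they are the roots of det(λI − M) = λ³ − (tr M) λ² + s λ − det M, where s is the sum of the principal 2×2 minors.
tr M = -2 + (-2) + (-1) = -5.
s = ((-2)·(-2) − 5²) + ((-2)·(-1) − 1²) + ((-2)·(-1) − 5²) = -21 + 1 + (-23) = -43.
det M (expand along row 1) = (-2)·(-23) − 5·(-10) + 1·27 = 123.
Characteristic polynomial: λ³ + 5λ² − 43λ − 123 = 0.
Substitute λ = y + (tr M)/3 = y − 1.666667 to remove the quadratic term: y³ + p·y + q = 0 with p = s − (tr M)²/3 = -51.333333 and q = −2(tr M)³/27 + (tr M)·s/3 − det M = -42.074074.
Three real roots ⇒ use the trigonometric (Viète) form: r = 2√(−p/3) = 8.273116, φ = arccos(3q/(p·r)) = arccos(0.297213) = 1.269024 rad.
y_k = r·cos(φ/3 − 2πk/3) for k = 0, 1, 2 gives y = 7.543909, -0.830796, -6.713113.
λ_k = y_k − 1.666667 gives λ = 5.8772, -2.4975, -8.3798 (check: the sum is -5.0000 = tr M).

Eigenvalues sorted in increasing order: [-8.3798, -2.4975, 5.8772].


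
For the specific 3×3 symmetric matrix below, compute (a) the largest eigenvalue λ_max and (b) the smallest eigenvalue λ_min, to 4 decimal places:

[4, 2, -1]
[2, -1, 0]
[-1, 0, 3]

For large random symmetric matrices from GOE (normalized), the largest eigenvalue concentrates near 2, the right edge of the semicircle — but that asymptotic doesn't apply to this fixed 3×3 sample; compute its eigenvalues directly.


Since M is real symmetric, all three eigenvalues are real; they are the roots of det(λI − M) = λ³ − (tr M) λ² + s λ − det M, where s is the sum of the principal 2×2 minors.
tr M = 4 + (-1) + 3 = 6.
s = (4·(-1) − 2²) + (4·3 − (-1)²) + ((-1)·3 − 0²) = -8 + 11 + (-3) = 0.
det M (expand along row 1) = 4·(-3) − 2·6 + (-1)·(-1) = -23.
Characteristic polynomial: λ³ − 6λ² + 23 = 0.
Substitute λ = y + (tr M)/3 = y + 2.000000 to remove the quadratic term: y³ + p·y + q = 0 with p = s − (tr M)²/3 = -12.000000 and q = −2(tr M)³/27 + (tr M)·s/3 − det M = 7.000000.
Three real roots ⇒ use the trigonometric (Viète) form: r = 2√(−p/3) = 4.000000, φ = arccos(3q/(p·r)) = arccos(-0.437500) = 2.023613 rad.
y_k = r·cos(φ/3 − 2πk/3) for k = 0, 1, 2 gives y = 3.123983, 0.601466, -3.725449.
λ_k = y_k + 2.000000 gives λ = 5.1240, 2.6015, -1.7254 (check: the sum is 6.0000 = tr M).

Hence λ_max = 5.1240 and λ_min = -1.7254.


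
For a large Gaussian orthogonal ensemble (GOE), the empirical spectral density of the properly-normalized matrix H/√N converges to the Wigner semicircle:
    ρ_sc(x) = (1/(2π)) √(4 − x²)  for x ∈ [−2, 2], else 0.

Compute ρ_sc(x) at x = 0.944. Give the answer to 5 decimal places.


ρ_sc(x) = (1/(2π)) √(4 − x²). With x = 0.944:
  4 − x² = 4 − (0.944)² = 4 − 0.891136 = 3.108864.
  √(4 − x²) = 1.763197.
  1/(2π) = 0.159155.
  ρ_sc(0.944) = 0.159155 · 1.763197 = 0.280622.

Rounded to 5 decimal places: ρ_sc(0.944) ≈ 0.28062.


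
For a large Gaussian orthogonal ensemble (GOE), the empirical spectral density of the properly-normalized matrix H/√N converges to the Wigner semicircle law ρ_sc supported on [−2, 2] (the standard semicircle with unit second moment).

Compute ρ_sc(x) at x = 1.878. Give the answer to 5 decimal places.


ρ_sc(x) = (1/(2π)) √(4 − x²). With x = 1.878:
  4 − x² = 4 − (1.878)² = 4 − 3.526884 = 0.473116.
  √(4 − x²) = 0.687834.
  1/(2π) = 0.159155.
  ρ_sc(1.878) = 0.159155 · 0.687834 = 0.109472.

Rounded to 5 decimal places: ρ_sc(1.878) ≈ 0.10947.


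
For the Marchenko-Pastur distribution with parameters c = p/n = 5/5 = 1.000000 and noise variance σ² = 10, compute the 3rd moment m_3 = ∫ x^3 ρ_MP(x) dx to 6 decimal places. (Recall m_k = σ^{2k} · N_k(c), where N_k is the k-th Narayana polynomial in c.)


E[X³] = σ⁶ (1 + 3c + c²) (third MP moment). With σ² = 10 (so σ⁶ = 1000) and c = 5/5 = 1.000000: E[X³] = 1000 · (1 + 3·1.000000 + (1.000000)²) = 1000 · 5.000000.

So E[X^3] = 5000.000000.


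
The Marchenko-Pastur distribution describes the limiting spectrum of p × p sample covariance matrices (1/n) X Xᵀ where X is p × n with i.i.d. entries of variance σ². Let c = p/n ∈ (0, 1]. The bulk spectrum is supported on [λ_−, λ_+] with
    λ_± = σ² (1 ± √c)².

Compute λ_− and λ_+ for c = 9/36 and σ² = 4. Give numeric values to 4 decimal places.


c = 9/36 = 0.250000; √c = 0.500000.
λ_− = σ² (1 − √c)² = 4 · (1 − 0.500000)² = 4 · (0.500000)² = 1.000000.
λ_+ = σ² (1 + √c)² = 4 · (1 + 0.500000)² = 4 · (1.500000)² = 9.000000.

Rounded to 4 decimal places: λ_− ≈ 1.0000, λ_+ ≈ 9.0000.


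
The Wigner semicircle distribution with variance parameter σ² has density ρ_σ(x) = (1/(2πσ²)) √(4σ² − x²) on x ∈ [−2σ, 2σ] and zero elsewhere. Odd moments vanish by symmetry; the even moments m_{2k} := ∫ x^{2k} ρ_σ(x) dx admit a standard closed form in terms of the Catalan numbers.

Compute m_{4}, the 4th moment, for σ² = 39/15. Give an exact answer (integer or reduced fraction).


By the scaled semicircle moment identity, m_{2k} = σ^{2k} · C_k with k = 2.
C_2 = (1/(k+1)) · C(2k, k) = (1/3) · C(4, 2) = (1/3) · 6 = 2.
σ^{2k} = (σ²)^k = (39/15)^2 = 169/25.

Therefore m_{4} = σ^{4} · C_2 = (169/25) · 2 = 338/25.


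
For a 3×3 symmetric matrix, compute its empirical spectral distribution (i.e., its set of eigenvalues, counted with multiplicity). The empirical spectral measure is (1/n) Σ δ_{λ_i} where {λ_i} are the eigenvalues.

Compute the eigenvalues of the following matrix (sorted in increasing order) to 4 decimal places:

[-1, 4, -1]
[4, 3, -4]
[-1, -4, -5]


Since M is real symmetric, all three eigenvalues are real; they are the roots of det(λI − M) = λ³ − (tr M) λ² + s λ − det M, where s is the sum of the principal 2×2 minors.
tr M = -1 + 3 + (-5) = -3.
s = ((-1)·3 − 4²) + ((-1)·(-5) − (-1)²) + (3·(-5) − (-4)²) = -19 + 4 + (-31) = -46.
det M (expand along row 1) = (-1)·(-31) − 4·(-24) + (-1)·(-13) = 140.
Characteristic polynomial: λ³ + 3λ² − 46λ − 140 = 0.
Substitute λ = y + (tr M)/3 = y − 1.000000 to remove the quadratic term: y³ + p·y + q = 0 with p = s − (tr M)²/3 = -49.000000 and q = −2(tr M)³/27 + (tr M)·s/3 − det M = -92.000000.
Three real roots ⇒ use the trigonometric (Viète) form: r = 2√(−p/3) = 8.082904, φ = arccos(3q/(p·r)) = arccos(0.696860) = 0.799786 rad.
y_k = r·cos(φ/3 − 2πk/3) for k = 0, 1, 2 gives y = 7.797362, -2.054541, -5.742822.
λ_k = y_k − 1.000000 gives λ = 6.7974, -3.0545, -6.7428 (check: the sum is -3.0000 = tr M).

Eigenvalues sorted in increasing order: [-6.7428, -3.0545, 6.7974].


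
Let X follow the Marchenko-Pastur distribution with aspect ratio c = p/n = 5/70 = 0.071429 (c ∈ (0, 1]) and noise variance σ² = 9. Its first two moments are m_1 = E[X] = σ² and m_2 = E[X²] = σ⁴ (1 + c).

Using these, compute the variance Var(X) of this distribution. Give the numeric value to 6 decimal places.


m_1 = E[X] = σ² = 9, so m_1² = 81.
m_2 = E[X²] = σ⁴ (1 + c) = 81 · (1 + 0.071429) = 81 · 1.071429 = 86.785714.
(Note m_2 − m_1² simplifies to c · σ⁴ = 0.071429 · 81.)

Var(X) = m_2 − m_1² = 86.785714 − 81 = 5.785714.


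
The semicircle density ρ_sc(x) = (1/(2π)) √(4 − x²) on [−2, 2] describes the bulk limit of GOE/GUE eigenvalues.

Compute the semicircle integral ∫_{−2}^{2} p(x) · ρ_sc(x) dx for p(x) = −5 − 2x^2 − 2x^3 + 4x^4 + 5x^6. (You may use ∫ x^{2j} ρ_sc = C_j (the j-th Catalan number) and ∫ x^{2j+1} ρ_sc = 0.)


Write p(x) = Σ a_i x^i, split into monomials and integrate each against ρ_sc separately.
Using ∫ x^{2j} ρ_sc = C_j = (1/(j+1)) C(2j, j) (Catalan numbers) and ∫ x^{2j+1} ρ_sc = 0 (odd monomials vanish by symmetry):
  i = 0 (even): a_0 · C_{0} = -5 · 1 = -5
  i = 2 (even): a_2 · C_{1} = -2 · 1 = -2
  i = 3 (odd): ∫ x^3 ρ_sc = 0 (vanishes)
  i = 4 (even): a_4 · C_{2} = 4 · 2 = 8
  i = 6 (even): a_6 · C_{3} = 5 · 5 = 25

Summing the contributions: ∫_{−2}^{2} p(x) ρ_sc(x) dx = (-5) + (-2) + 8 + 25 = 26.


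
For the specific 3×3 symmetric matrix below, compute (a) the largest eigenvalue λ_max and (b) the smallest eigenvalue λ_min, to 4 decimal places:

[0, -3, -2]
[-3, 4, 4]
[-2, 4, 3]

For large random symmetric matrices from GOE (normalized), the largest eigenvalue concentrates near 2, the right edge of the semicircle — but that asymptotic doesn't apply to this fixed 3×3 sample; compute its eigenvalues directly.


Since M is real symmetric, all three eigenvalues are real; they are the roots of det(λI − M) = λ³ − (tr M) λ² + s λ − det M, where s is the sum of the principal 2×2 minors.
tr M = 0 + 4 + 3 = 7.
s = (0·4 − (-3)²) + (0·3 − (-2)²) + (4·3 − 4²) = -9 + (-4) + (-4) = -17.
det M (expand along row 1) = 0·(-4) − (-3)·(-1) + (-2)·(-4) = 5.
Characteristic polynomial: λ³ − 7λ² − 17λ − 5 = 0.
Substitute λ = y + (tr M)/3 = y + 2.333333 to remove the quadratic term: y³ + p·y + q = 0 with p = s − (tr M)²/3 = -33.333333 and q = −2(tr M)³/27 + (tr M)·s/3 − det M = -70.074074.
Three real roots ⇒ use the trigonometric (Viète) form: r = 2√(−p/3) = 6.666667, φ = arccos(3q/(p·r)) = arccos(0.946000) = 0.330131 rad.
y_k = r·cos(φ/3 − 2πk/3) for k = 0, 1, 2 gives y = 6.626342, -2.679116, -3.947226.
λ_k = y_k + 2.333333 gives λ = 8.9597, -0.3458, -1.6139 (check: the sum is 7.0000 = tr M).

Hence λ_max = 8.9597 and λ_min = -1.6139.


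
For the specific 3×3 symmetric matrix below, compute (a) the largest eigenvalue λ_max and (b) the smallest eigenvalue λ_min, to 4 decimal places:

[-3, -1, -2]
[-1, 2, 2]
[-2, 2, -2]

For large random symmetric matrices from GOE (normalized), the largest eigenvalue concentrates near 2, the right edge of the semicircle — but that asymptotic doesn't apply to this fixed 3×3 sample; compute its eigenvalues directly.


Since M is real symmetric, all three eigenvalues are real; they are the roots of det(λI − M) = λ³ − (tr M) λ² + s λ − det M, where s is the sum of the principal 2×2 minors.
tr M = -3 + 2 + (-2) = -3.
s = ((-3)·2 − (-1)²) + ((-3)·(-2) − (-2)²) + (2·(-2) − 2²) = -7 + 2 + (-8) = -13.
det M (expand along row 1) = (-3)·(-8) − (-1)·6 + (-2)·2 = 26.
Characteristic polynomial: λ³ + 3λ² − 13λ − 26 = 0.
Substitute λ = y + (tr M)/3 = y − 1.000000 to remove the quadratic term: y³ + p·y + q = 0 with p = s − (tr M)²/3 = -16.000000 and q = −2(tr M)³/27 + (tr M)·s/3 − det M = -11.000000.
Three real roots ⇒ use the trigonometric (Viète) form: r = 2√(−p/3) = 4.618802, φ = arccos(3q/(p·r)) = arccos(0.446544) = 1.107897 rad.
y_k = r·cos(φ/3 − 2πk/3) for k = 0, 1, 2 gives y = 4.307405, -0.709856, -3.597550.
λ_k = y_k − 1.000000 gives λ = 3.3074, -1.7099, -4.5975 (check: the sum is -3.0000 = tr M).

Hence λ_max = 3.3074 and λ_min = -4.5975.


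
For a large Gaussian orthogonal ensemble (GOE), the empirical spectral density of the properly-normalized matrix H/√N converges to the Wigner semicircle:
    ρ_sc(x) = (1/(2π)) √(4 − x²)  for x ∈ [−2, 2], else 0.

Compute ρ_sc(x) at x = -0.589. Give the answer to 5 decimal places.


ρ_sc(x) = (1/(2π)) √(4 − x²). With x = -0.589:
  4 − x² = 4 − (-0.589)² = 4 − 0.346921 = 3.653079.
  √(4 − x²) = 1.911303.
  1/(2π) = 0.159155.
  ρ_sc(-0.589) = 0.159155 · 1.911303 = 0.304193.

Rounded to 5 decimal places: ρ_sc(-0.589) ≈ 0.30419.


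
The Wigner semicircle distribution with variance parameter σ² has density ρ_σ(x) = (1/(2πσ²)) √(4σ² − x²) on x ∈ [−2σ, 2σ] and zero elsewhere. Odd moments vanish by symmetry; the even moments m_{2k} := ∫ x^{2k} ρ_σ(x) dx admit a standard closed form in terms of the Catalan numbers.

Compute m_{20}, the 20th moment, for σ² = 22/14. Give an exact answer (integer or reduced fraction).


By the scaled semicircle moment identity, m_{2k} = σ^{2k} · C_k with k = 10.
C_10 = (1/(k+1)) · C(2k, k) = (1/11) · C(20, 10) = (1/11) · 184756 = 16796.
σ^{2k} = (σ²)^k = (22/14)^10 = 25937424601/282475249.

Therefore m_{20} = σ^{20} · C_10 = (25937424601/282475249) · 16796 = 435644983598396/282475249.
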